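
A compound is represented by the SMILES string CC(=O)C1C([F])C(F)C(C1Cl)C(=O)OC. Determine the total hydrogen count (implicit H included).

11

Walk through each heavy atom and fill implicit hydrogens from standard valence (C 4, N 3, O 2, S 2, halogen 1):
  atom 1: C, bond orders sum to 1 (valence 4) → 3 H
  atom 2: C, bond orders sum to 4 (valence 4) → 0 H
  atom 3: O, bond orders sum to 2 (valence 2) → 0 H
  atom 4: C, bond orders sum to 3 (valence 4) → 1 H
  atom 5: C, bond orders sum to 3 (valence 4) → 1 H
  atom 6: F with explicit H count 0
  atom 7: C, bond orders sum to 3 (valence 4) → 1 H
  atom 8: F (halogen, monovalent) → 0 H
  atom 9: C, bond orders sum to 3 (valence 4) → 1 H
  atom 10: C, bond orders sum to 3 (valence 4) → 1 H
  atom 11: Cl (halogen, monovalent) → 0 H
  atom 12: C, bond orders sum to 4 (valence 4) → 0 H
  atom 13: O, bond orders sum to 2 (valence 2) → 0 H
  atom 14: O, bond orders sum to 2 (valence 2) → 0 H
  atom 15: C, bond orders sum to 1 (valence 4) → 3 H
Total hydrogens: 11.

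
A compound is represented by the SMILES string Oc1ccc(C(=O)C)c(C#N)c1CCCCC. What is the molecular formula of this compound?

C14H17NO2

Walk through each heavy atom and fill implicit hydrogens from standard valence (C 4, N 3, O 2, S 2, halogen 1); for lowercase aromatic atoms, an aromatic c carries 1 H when it has two neighbours and 0 H with three, and aromatic n carries 0 H:
  atom 1: O, bond orders sum to 1 (valence 2) → 1 H
  atom 2: aromatic c, 3 neighbours → 0 H
  atom 3: aromatic c, 2 neighbours → 1 H
  atom 4: aromatic c, 2 neighbours → 1 H
  atom 5: aromatic c, 3 neighbours → 0 H
  atom 6: C, bond orders sum to 4 (valence 4) → 0 H
  atom 7: O, bond orders sum to 2 (valence 2) → 0 H
  atom 8: C, bond orders sum to 1 (valence 4) → 3 H
  atom 9: aromatic c, 3 neighbours → 0 H
  atom 10: C, bond orders sum to 4 (valence 4) → 0 H
  atom 11: N, bond orders sum to 3 (valence 3) → 0 H
  atom 12: aromatic c, 3 neighbours → 0 H
  atom 13: C, bond orders sum to 2 (valence 4) → 2 H
  atom 14: C, bond orders sum to 2 (valence 4) → 2 H
  atom 15: C, bond orders sum to 2 (valence 4) → 2 H
  atom 16: C, bond orders sum to 2 (valence 4) → 2 H
  atom 17: C, bond orders sum to 1 (valence 4) → 3 H
Totals → C:14, H:17, N:1, O:2.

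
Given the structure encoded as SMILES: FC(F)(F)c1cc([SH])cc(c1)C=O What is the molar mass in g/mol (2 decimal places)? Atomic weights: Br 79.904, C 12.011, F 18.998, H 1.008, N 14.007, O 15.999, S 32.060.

First, the molecular formula is C8H5F3OS (counting implicit H from valence).
  C: 8 × 12.011 = 96.088
  F: 3 × 18.998 = 56.994
  H: 5 × 1.008 = 5.040
  O: 1 × 15.999 = 15.999
  S: 1 × 32.060 = 32.060
Sum: 8×12.011 + 3×18.998 + 5×1.008 + 1×15.999 + 1×32.060 = 206.181 → 206.18 g/mol.

206.18 g/mol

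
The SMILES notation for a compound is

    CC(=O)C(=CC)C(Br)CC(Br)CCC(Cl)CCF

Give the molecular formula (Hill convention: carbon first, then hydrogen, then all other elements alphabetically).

C13H20Br2ClFO

Walk through each heavy atom and fill implicit hydrogens from standard valence (C 4, N 3, O 2, S 2, halogen 1):
  atom 1: C, bond orders sum to 1 (valence 4) → 3 H
  atom 2: C, bond orders sum to 4 (valence 4) → 0 H
  atom 3: O, bond orders sum to 2 (valence 2) → 0 H
  atom 4: C, bond orders sum to 4 (valence 4) → 0 H
  atom 5: C, bond orders sum to 3 (valence 4) → 1 H
  atom 6: C, bond orders sum to 1 (valence 4) → 3 H
  atom 7: C, bond orders sum to 3 (valence 4) → 1 H
  atom 8: Br (halogen, monovalent) → 0 H
  atom 9: C, bond orders sum to 2 (valence 4) → 2 H
  atom 10: C, bond orders sum to 3 (valence 4) → 1 H
  atom 11: Br (halogen, monovalent) → 0 H
  atom 12: C, bond orders sum to 2 (valence 4) → 2 H
  atom 13: C, bond orders sum to 2 (valence 4) → 2 H
  atom 14: C, bond orders sum to 3 (valence 4) → 1 H
  atom 15: Cl (halogen, monovalent) → 0 H
  atom 16: C, bond orders sum to 2 (valence 4) → 2 H
  atom 17: C, bond orders sum to 2 (valence 4) → 2 H
  atom 18: F (halogen, monovalent) → 0 H
Totals → C:13, H:20, Br:2, Cl:1, F:1, O:1.
In Hill order: C13H20Br2ClFO.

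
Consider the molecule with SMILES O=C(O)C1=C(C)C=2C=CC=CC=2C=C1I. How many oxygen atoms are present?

Scan the SMILES for O atoms (remember two-letter symbols like Cl and Br are single atoms).
Oxygen count: 2.

2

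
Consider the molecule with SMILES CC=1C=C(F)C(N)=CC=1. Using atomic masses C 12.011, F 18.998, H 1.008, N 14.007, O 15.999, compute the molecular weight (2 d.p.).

First, the molecular formula is C7H8FN (counting implicit H from valence).
  C: 7 × 12.011 = 84.077
  F: 1 × 18.998 = 18.998
  H: 8 × 1.008 = 8.064
  N: 1 × 14.007 = 14.007
Sum: 7×12.011 + 1×18.998 + 8×1.008 + 1×14.007 = 125.146 → 125.15 g/mol.

125.15 g/mol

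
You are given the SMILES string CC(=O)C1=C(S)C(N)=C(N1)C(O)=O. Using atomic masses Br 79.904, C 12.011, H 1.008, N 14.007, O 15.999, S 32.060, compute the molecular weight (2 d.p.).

First, the molecular formula is C7H8N2O3S (counting implicit H from valence).
  C: 7 × 12.011 = 84.077
  H: 8 × 1.008 = 8.064
  N: 2 × 14.007 = 28.014
  O: 3 × 15.999 = 47.997
  S: 1 × 32.060 = 32.060
Sum: 7×12.011 + 8×1.008 + 2×14.007 + 3×15.999 + 1×32.060 = 200.212 → 200.21 g/mol.

200.21 g/mol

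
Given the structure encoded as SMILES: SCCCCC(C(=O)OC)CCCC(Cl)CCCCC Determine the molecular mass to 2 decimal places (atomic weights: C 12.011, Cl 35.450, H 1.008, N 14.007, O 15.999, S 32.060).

322.93 g/mol

First, the molecular formula is C16H31ClO2S (counting implicit H from valence).
  C: 16 × 12.011 = 192.176
  Cl: 1 × 35.450 = 35.450
  H: 31 × 1.008 = 31.248
  O: 2 × 15.999 = 31.998
  S: 1 × 32.060 = 32.060
Sum: 16×12.011 + 1×35.450 + 31×1.008 + 2×15.999 + 1×32.060 = 322.932 → 322.93 g/mol.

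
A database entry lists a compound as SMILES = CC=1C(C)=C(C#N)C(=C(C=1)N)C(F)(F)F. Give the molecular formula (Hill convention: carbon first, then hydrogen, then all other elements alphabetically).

Walk through each heavy atom and fill implicit hydrogens from standard valence (C 4, N 3, O 2, S 2, halogen 1):
  atom 1: C, bond orders sum to 1 (valence 4) → 3 H
  atom 2: C, bond orders sum to 4 (valence 4) → 0 H
  atom 3: C, bond orders sum to 4 (valence 4) → 0 H
  atom 4: C, bond orders sum to 1 (valence 4) → 3 H
  atom 5: C, bond orders sum to 4 (valence 4) → 0 H
  atom 6: C, bond orders sum to 4 (valence 4) → 0 H
  atom 7: N, bond orders sum to 3 (valence 3) → 0 H
  atom 8: C, bond orders sum to 4 (valence 4) → 0 H
  atom 9: C, bond orders sum to 4 (valence 4) → 0 H
  atom 10: C, bond orders sum to 3 (valence 4) → 1 H
  atom 11: N, bond orders sum to 1 (valence 3) → 2 H
  atom 12: C, bond orders sum to 4 (valence 4) → 0 H
  atom 13: F (halogen, monovalent) → 0 H
  atom 14: F (halogen, monovalent) → 0 H
  atom 15: F (halogen, monovalent) → 0 H
Totals → C:10, H:9, F:3, N:2.
In Hill order: C10H9F3N2.

C10H9F3N2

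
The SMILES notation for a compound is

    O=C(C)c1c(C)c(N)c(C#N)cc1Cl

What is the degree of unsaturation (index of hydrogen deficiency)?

7

Molecular formula: C10H9ClN2O.
DoU = (2C + 2 + N − H − X) / 2, where X is the halogen count and O/S are ignored.
    = (2·10 + 2 + 2 − 9 − 1) / 2 = 14 / 2 = 7.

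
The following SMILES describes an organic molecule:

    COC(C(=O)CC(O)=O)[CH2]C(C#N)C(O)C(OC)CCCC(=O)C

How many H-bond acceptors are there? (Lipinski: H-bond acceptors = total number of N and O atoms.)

N atoms: 1; O atoms: 7.
Lipinski HBA = 1 + 7 = 8.

8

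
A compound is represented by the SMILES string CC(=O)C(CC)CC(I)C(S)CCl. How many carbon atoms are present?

Count every carbon token in the SMILES (each C, including those in ring-closure positions and inside branches).
Carbon count: 9.

9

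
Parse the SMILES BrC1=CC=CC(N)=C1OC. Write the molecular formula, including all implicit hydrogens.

C7H8BrNO

Walk through each heavy atom and fill implicit hydrogens from standard valence (C 4, N 3, O 2, S 2, halogen 1):
  atom 1: Br (halogen, monovalent) → 0 H
  atom 2: C, bond orders sum to 4 (valence 4) → 0 H
  atom 3: C, bond orders sum to 3 (valence 4) → 1 H
  atom 4: C, bond orders sum to 3 (valence 4) → 1 H
  atom 5: C, bond orders sum to 3 (valence 4) → 1 H
  atom 6: C, bond orders sum to 4 (valence 4) → 0 H
  atom 7: N, bond orders sum to 1 (valence 3) → 2 H
  atom 8: C, bond orders sum to 4 (valence 4) → 0 H
  atom 9: O, bond orders sum to 2 (valence 2) → 0 H
  atom 10: C, bond orders sum to 1 (valence 4) → 3 H
Totals → C:7, H:8, Br:1, N:1, O:1.
In Hill order: C7H8BrNO.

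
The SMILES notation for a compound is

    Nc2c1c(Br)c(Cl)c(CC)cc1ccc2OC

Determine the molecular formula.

C13H13BrClNO

Walk through each heavy atom and fill implicit hydrogens from standard valence (C 4, N 3, O 2, S 2, halogen 1); for lowercase aromatic atoms, an aromatic c carries 1 H when it has two neighbours and 0 H with three, and aromatic n carries 0 H:
  atom 1: N, bond orders sum to 1 (valence 3) → 2 H
  atom 2: aromatic c, 3 neighbours → 0 H
  atom 3: aromatic c, 3 neighbours → 0 H
  atom 4: aromatic c, 3 neighbours → 0 H
  atom 5: Br (halogen, monovalent) → 0 H
  atom 6: aromatic c, 3 neighbours → 0 H
  atom 7: Cl (halogen, monovalent) → 0 H
  atom 8: aromatic c, 3 neighbours → 0 H
  atom 9: C, bond orders sum to 2 (valence 4) → 2 H
  atom 10: C, bond orders sum to 1 (valence 4) → 3 H
  atom 11: aromatic c, 2 neighbours → 1 H
  atom 12: aromatic c, 3 neighbours → 0 H
  atom 13: aromatic c, 2 neighbours → 1 H
  atom 14: aromatic c, 2 neighbours → 1 H
  atom 15: aromatic c, 3 neighbours → 0 H
  atom 16: O, bond orders sum to 2 (valence 2) → 0 H
  atom 17: C, bond orders sum to 1 (valence 4) → 3 H
Totals → C:13, H:13, Br:1, Cl:1, N:1, O:1.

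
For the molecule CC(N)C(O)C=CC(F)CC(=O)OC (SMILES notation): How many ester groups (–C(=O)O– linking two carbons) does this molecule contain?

The ester motif appears at heavy-atom position 11 in the SMILES.
Other groups present: 1 alkene, 1 hydroxyl, 1 primary amine.
Ester count: 1.

1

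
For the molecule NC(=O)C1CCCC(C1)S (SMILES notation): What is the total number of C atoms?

7

Count every carbon token in the SMILES (each C, including those in ring-closure positions and inside branches).
Carbon count: 7.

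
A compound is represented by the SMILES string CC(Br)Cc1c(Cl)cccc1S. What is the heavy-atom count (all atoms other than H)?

Every atom symbol written in the SMILES (organic subset) is one heavy atom; implicit H are not written.
Heavy atoms by element → Br:1, C:9, Cl:1, S:1.
Total: 12.

12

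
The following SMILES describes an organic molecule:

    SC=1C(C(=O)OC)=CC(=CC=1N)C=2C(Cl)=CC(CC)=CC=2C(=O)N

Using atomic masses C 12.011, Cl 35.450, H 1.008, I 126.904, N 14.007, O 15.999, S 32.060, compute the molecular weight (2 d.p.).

First, the molecular formula is C17H17ClN2O3S (counting implicit H from valence).
  C: 17 × 12.011 = 204.187
  Cl: 1 × 35.450 = 35.450
  H: 17 × 1.008 = 17.136
  N: 2 × 14.007 = 28.014
  O: 3 × 15.999 = 47.997
  S: 1 × 32.060 = 32.060
Sum: 17×12.011 + 1×35.450 + 17×1.008 + 2×14.007 + 3×15.999 + 1×32.060 = 364.844 → 364.84 g/mol.

364.84 g/mol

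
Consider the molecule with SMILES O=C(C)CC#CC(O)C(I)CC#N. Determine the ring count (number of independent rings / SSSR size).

0

In SMILES, each pair of matching ring-closure digits denotes one ring-closing bond; the number of such bonds equals the number of independent rings.
Ring-closure bonds here: 0.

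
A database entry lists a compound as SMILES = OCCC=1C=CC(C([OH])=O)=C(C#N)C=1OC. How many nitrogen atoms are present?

Scan the SMILES for N atoms (remember two-letter symbols like Cl and Br are single atoms).
Nitrogen count: 1.

1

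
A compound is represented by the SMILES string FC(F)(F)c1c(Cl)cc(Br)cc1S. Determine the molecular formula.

Walk through each heavy atom and fill implicit hydrogens from standard valence (C 4, N 3, O 2, S 2, halogen 1); for lowercase aromatic atoms, an aromatic c carries 1 H when it has two neighbours and 0 H with three, and aromatic n carries 0 H:
  atom 1: F (halogen, monovalent) → 0 H
  atom 2: C, bond orders sum to 4 (valence 4) → 0 H
  atom 3: F (halogen, monovalent) → 0 H
  atom 4: F (halogen, monovalent) → 0 H
  atom 5: aromatic c, 3 neighbours → 0 H
  atom 6: aromatic c, 3 neighbours → 0 H
  atom 7: Cl (halogen, monovalent) → 0 H
  atom 8: aromatic c, 2 neighbours → 1 H
  atom 9: aromatic c, 3 neighbours → 0 H
  atom 10: Br (halogen, monovalent) → 0 H
  atom 11: aromatic c, 2 neighbours → 1 H
  atom 12: aromatic c, 3 neighbours → 0 H
  atom 13: S, bond orders sum to 1 (valence 2) → 1 H
Totals → C:7, H:3, Br:1, Cl:1, F:3, S:1.

C7H3BrClF3S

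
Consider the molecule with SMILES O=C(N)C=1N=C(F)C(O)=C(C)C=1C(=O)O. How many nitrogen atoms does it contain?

2

Scan the SMILES for N atoms (remember two-letter symbols like Cl and Br are single atoms).
Nitrogen count: 2.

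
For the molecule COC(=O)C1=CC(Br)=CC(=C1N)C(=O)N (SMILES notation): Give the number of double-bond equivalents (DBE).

6

Degree of unsaturation = (number of rings) + (number of π bonds).
Ring closures in the SMILES: 1.
π bonds: 5 double bonds (each 1 DoU) → 5 DoU from unsaturation.
Total DoU = 1 + 5 = 6.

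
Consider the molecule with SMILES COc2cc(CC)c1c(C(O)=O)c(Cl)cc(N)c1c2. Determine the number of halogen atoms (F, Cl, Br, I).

Halogen atoms appear at heavy-atom position 14 (1×Cl).
Other groups present: 1 carboxylic acid, 1 ether, 1 primary amine.
Halogen count: 1.

1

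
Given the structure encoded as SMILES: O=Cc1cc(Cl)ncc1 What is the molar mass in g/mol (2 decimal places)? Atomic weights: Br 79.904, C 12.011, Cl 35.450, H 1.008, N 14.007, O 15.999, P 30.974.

First, the molecular formula is C6H4ClNO (counting implicit H from valence).
  C: 6 × 12.011 = 72.066
  Cl: 1 × 35.450 = 35.450
  H: 4 × 1.008 = 4.032
  N: 1 × 14.007 = 14.007
  O: 1 × 15.999 = 15.999
Sum: 6×12.011 + 1×35.450 + 4×1.008 + 1×14.007 + 1×15.999 = 141.554 → 141.55 g/mol.

141.55 g/mol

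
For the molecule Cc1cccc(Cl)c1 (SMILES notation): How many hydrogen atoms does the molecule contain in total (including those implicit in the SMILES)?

Walk through each heavy atom and fill implicit hydrogens from standard valence (C 4, N 3, O 2, S 2, halogen 1); for lowercase aromatic atoms, an aromatic c carries 1 H when it has two neighbours and 0 H with three, and aromatic n carries 0 H:
  atom 1: C, bond orders sum to 1 (valence 4) → 3 H
  atom 2: aromatic c, 3 neighbours → 0 H
  atom 3: aromatic c, 2 neighbours → 1 H
  atom 4: aromatic c, 2 neighbours → 1 H
  atom 5: aromatic c, 2 neighbours → 1 H
  atom 6: aromatic c, 3 neighbours → 0 H
  atom 7: Cl (halogen, monovalent) → 0 H
  atom 8: aromatic c, 2 neighbours → 1 H
Total hydrogens: 7.

7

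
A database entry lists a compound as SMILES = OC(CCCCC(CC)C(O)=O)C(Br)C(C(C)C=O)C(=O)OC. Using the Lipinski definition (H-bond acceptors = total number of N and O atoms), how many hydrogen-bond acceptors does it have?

N atoms: 0; O atoms: 6.
Lipinski HBA = 0 + 6 = 6.

6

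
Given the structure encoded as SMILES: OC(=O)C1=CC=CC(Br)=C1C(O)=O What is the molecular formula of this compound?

C8H5BrO4

Walk through each heavy atom and fill implicit hydrogens from standard valence (C 4, N 3, O 2, S 2, halogen 1):
  atom 1: O, bond orders sum to 1 (valence 2) → 1 H
  atom 2: C, bond orders sum to 4 (valence 4) → 0 H
  atom 3: O, bond orders sum to 2 (valence 2) → 0 H
  atom 4: C, bond orders sum to 4 (valence 4) → 0 H
  atom 5: C, bond orders sum to 3 (valence 4) → 1 H
  atom 6: C, bond orders sum to 3 (valence 4) → 1 H
  atom 7: C, bond orders sum to 3 (valence 4) → 1 H
  atom 8: C, bond orders sum to 4 (valence 4) → 0 H
  atom 9: Br (halogen, monovalent) → 0 H
  atom 10: C, bond orders sum to 4 (valence 4) → 0 H
  atom 11: C, bond orders sum to 4 (valence 4) → 0 H
  atom 12: O, bond orders sum to 1 (valence 2) → 1 H
  atom 13: O, bond orders sum to 2 (valence 2) → 0 H
Totals → C:8, H:5, Br:1, O:4.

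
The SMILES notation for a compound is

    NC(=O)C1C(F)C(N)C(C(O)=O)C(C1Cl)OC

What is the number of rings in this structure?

In SMILES, each pair of matching ring-closure digits denotes one ring-closing bond; the number of such bonds equals the number of independent rings.
Ring-closure bonds here: 1.

1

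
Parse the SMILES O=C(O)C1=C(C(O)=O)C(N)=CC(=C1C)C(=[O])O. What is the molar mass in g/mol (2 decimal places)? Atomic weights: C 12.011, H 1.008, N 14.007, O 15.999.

First, the molecular formula is C10H9NO6 (counting implicit H from valence).
  C: 10 × 12.011 = 120.110
  H: 9 × 1.008 = 9.072
  N: 1 × 14.007 = 14.007
  O: 6 × 15.999 = 95.994
Sum: 10×12.011 + 9×1.008 + 1×14.007 + 6×15.999 = 239.183 → 239.18 g/mol.

239.18 g/mol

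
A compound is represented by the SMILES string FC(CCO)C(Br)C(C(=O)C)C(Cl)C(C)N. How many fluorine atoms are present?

Scan the SMILES for F atoms (remember two-letter symbols like Cl and Br are single atoms).
Fluorine count: 1.

1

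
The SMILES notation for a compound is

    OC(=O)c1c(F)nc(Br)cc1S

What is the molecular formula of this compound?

C6H3BrFNO2S

Walk through each heavy atom and fill implicit hydrogens from standard valence (C 4, N 3, O 2, S 2, halogen 1); for lowercase aromatic atoms, an aromatic c carries 1 H when it has two neighbours and 0 H with three, and aromatic n carries 0 H:
  atom 1: O, bond orders sum to 1 (valence 2) → 1 H
  atom 2: C, bond orders sum to 4 (valence 4) → 0 H
  atom 3: O, bond orders sum to 2 (valence 2) → 0 H
  atom 4: aromatic c, 3 neighbours → 0 H
  atom 5: aromatic c, 3 neighbours → 0 H
  atom 6: F (halogen, monovalent) → 0 H
  atom 7: aromatic n, 2 neighbours → 0 H
  atom 8: aromatic c, 3 neighbours → 0 H
  atom 9: Br (halogen, monovalent) → 0 H
  atom 10: aromatic c, 2 neighbours → 1 H
  atom 11: aromatic c, 3 neighbours → 0 H
  atom 12: S, bond orders sum to 1 (valence 2) → 1 H
Totals → C:6, H:3, Br:1, F:1, N:1, O:2, S:1.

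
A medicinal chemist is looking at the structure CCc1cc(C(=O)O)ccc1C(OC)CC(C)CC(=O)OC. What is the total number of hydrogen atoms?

Walk through each heavy atom and fill implicit hydrogens from standard valence (C 4, N 3, O 2, S 2, halogen 1); for lowercase aromatic atoms, an aromatic c carries 1 H when it has two neighbours and 0 H with three, and aromatic n carries 0 H:
  atom 1: C, bond orders sum to 1 (valence 4) → 3 H
  atom 2: C, bond orders sum to 2 (valence 4) → 2 H
  atom 3: aromatic c, 3 neighbours → 0 H
  atom 4: aromatic c, 2 neighbours → 1 H
  atom 5: aromatic c, 3 neighbours → 0 H
  atom 6: C, bond orders sum to 4 (valence 4) → 0 H
  atom 7: O, bond orders sum to 2 (valence 2) → 0 H
  atom 8: O, bond orders sum to 1 (valence 2) → 1 H
  atom 9: aromatic c, 2 neighbours → 1 H
  atom 10: aromatic c, 2 neighbours → 1 H
  atom 11: aromatic c, 3 neighbours → 0 H
  atom 12: C, bond orders sum to 3 (valence 4) → 1 H
  atom 13: O, bond orders sum to 2 (valence 2) → 0 H
  atom 14: C, bond orders sum to 1 (valence 4) → 3 H
  atom 15: C, bond orders sum to 2 (valence 4) → 2 H
  atom 16: C, bond orders sum to 3 (valence 4) → 1 H
  atom 17: C, bond orders sum to 1 (valence 4) → 3 H
  atom 18: C, bond orders sum to 2 (valence 4) → 2 H
  atom 19: C, bond orders sum to 4 (valence 4) → 0 H
  atom 20: O, bond orders sum to 2 (valence 2) → 0 H
  atom 21: O, bond orders sum to 2 (valence 2) → 0 H
  atom 22: C, bond orders sum to 1 (valence 4) → 3 H
Total hydrogens: 24.

24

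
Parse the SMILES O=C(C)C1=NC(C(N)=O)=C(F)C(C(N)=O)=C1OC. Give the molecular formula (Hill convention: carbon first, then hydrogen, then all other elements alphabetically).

C10H10FN3O4

Walk through each heavy atom and fill implicit hydrogens from standard valence (C 4, N 3, O 2, S 2, halogen 1):
  atom 1: O, bond orders sum to 2 (valence 2) → 0 H
  atom 2: C, bond orders sum to 4 (valence 4) → 0 H
  atom 3: C, bond orders sum to 1 (valence 4) → 3 H
  atom 4: C, bond orders sum to 4 (valence 4) → 0 H
  atom 5: N, bond orders sum to 3 (valence 3) → 0 H
  atom 6: C, bond orders sum to 4 (valence 4) → 0 H
  atom 7: C, bond orders sum to 4 (valence 4) → 0 H
  atom 8: N, bond orders sum to 1 (valence 3) → 2 H
  atom 9: O, bond orders sum to 2 (valence 2) → 0 H
  atom 10: C, bond orders sum to 4 (valence 4) → 0 H
  atom 11: F (halogen, monovalent) → 0 H
  atom 12: C, bond orders sum to 4 (valence 4) → 0 H
  atom 13: C, bond orders sum to 4 (valence 4) → 0 H
  atom 14: N, bond orders sum to 1 (valence 3) → 2 H
  atom 15: O, bond orders sum to 2 (valence 2) → 0 H
  atom 16: C, bond orders sum to 4 (valence 4) → 0 H
  atom 17: O, bond orders sum to 2 (valence 2) → 0 H
  atom 18: C, bond orders sum to 1 (valence 4) → 3 H
Totals → C:10, H:10, F:1, N:3, O:4.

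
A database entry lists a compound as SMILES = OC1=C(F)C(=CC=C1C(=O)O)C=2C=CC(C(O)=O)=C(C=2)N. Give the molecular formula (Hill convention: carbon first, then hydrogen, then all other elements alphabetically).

C14H10FNO5

Walk through each heavy atom and fill implicit hydrogens from standard valence (C 4, N 3, O 2, S 2, halogen 1):
  atom 1: O, bond orders sum to 1 (valence 2) → 1 H
  atom 2: C, bond orders sum to 4 (valence 4) → 0 H
  atom 3: C, bond orders sum to 4 (valence 4) → 0 H
  atom 4: F (halogen, monovalent) → 0 H
  atom 5: C, bond orders sum to 4 (valence 4) → 0 H
  atom 6: C, bond orders sum to 3 (valence 4) → 1 H
  atom 7: C, bond orders sum to 3 (valence 4) → 1 H
  atom 8: C, bond orders sum to 4 (valence 4) → 0 H
  atom 9: C, bond orders sum to 4 (valence 4) → 0 H
  atom 10: O, bond orders sum to 2 (valence 2) → 0 H
  atom 11: O, bond orders sum to 1 (valence 2) → 1 H
  atom 12: C, bond orders sum to 4 (valence 4) → 0 H
  atom 13: C, bond orders sum to 3 (valence 4) → 1 H
  atom 14: C, bond orders sum to 3 (valence 4) → 1 H
  atom 15: C, bond orders sum to 4 (valence 4) → 0 H
  atom 16: C, bond orders sum to 4 (valence 4) → 0 H
  atom 17: O, bond orders sum to 1 (valence 2) → 1 H
  atom 18: O, bond orders sum to 2 (valence 2) → 0 H
  atom 19: C, bond orders sum to 4 (valence 4) → 0 H
  atom 20: C, bond orders sum to 3 (valence 4) → 1 H
  atom 21: N, bond orders sum to 1 (valence 3) → 2 H
Totals → C:14, H:10, F:1, N:1, O:5.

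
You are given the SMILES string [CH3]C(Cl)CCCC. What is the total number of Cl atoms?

1

Scan the SMILES for Cl atoms (remember two-letter symbols like Cl and Br are single atoms).
Chlorine count: 1.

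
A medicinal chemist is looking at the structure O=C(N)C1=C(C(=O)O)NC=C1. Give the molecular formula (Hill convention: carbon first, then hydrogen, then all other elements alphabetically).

Walk through each heavy atom and fill implicit hydrogens from standard valence (C 4, N 3, O 2, S 2, halogen 1):
  atom 1: O, bond orders sum to 2 (valence 2) → 0 H
  atom 2: C, bond orders sum to 4 (valence 4) → 0 H
  atom 3: N, bond orders sum to 1 (valence 3) → 2 H
  atom 4: C, bond orders sum to 4 (valence 4) → 0 H
  atom 5: C, bond orders sum to 4 (valence 4) → 0 H
  atom 6: C, bond orders sum to 4 (valence 4) → 0 H
  atom 7: O, bond orders sum to 2 (valence 2) → 0 H
  atom 8: O, bond orders sum to 1 (valence 2) → 1 H
  atom 9: N, bond orders sum to 2 (valence 3) → 1 H
  atom 10: C, bond orders sum to 3 (valence 4) → 1 H
  atom 11: C, bond orders sum to 3 (valence 4) → 1 H
Totals → C:6, H:6, N:2, O:3.

C6H6N2O3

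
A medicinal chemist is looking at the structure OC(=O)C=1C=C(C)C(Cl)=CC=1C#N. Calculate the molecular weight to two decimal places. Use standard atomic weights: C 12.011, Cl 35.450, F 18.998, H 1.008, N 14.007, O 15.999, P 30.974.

195.60 g/mol

First, the molecular formula is C9H6ClNO2 (counting implicit H from valence).
  C: 9 × 12.011 = 108.099
  Cl: 1 × 35.450 = 35.450
  H: 6 × 1.008 = 6.048
  N: 1 × 14.007 = 14.007
  O: 2 × 15.999 = 31.998
Sum: 9×12.011 + 1×35.450 + 6×1.008 + 1×14.007 + 2×15.999 = 195.602 → 195.60 g/mol.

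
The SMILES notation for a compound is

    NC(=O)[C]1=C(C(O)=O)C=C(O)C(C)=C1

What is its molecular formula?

Walk through each heavy atom and fill implicit hydrogens from standard valence (C 4, N 3, O 2, S 2, halogen 1):
  atom 1: N, bond orders sum to 1 (valence 3) → 2 H
  atom 2: C, bond orders sum to 4 (valence 4) → 0 H
  atom 3: O, bond orders sum to 2 (valence 2) → 0 H
  atom 4: C with explicit H count 0
  atom 5: C, bond orders sum to 4 (valence 4) → 0 H
  atom 6: C, bond orders sum to 4 (valence 4) → 0 H
  atom 7: O, bond orders sum to 1 (valence 2) → 1 H
  atom 8: O, bond orders sum to 2 (valence 2) → 0 H
  atom 9: C, bond orders sum to 3 (valence 4) → 1 H
  atom 10: C, bond orders sum to 4 (valence 4) → 0 H
  atom 11: O, bond orders sum to 1 (valence 2) → 1 H
  atom 12: C, bond orders sum to 4 (valence 4) → 0 H
  atom 13: C, bond orders sum to 1 (valence 4) → 3 H
  atom 14: C, bond orders sum to 3 (valence 4) → 1 H
Totals → C:9, H:9, N:1, O:4.
In Hill order: C9H9NO4.

C9H9NO4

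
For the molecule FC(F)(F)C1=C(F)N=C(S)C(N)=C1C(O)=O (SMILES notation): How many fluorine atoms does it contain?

4

Scan the SMILES for F atoms (remember two-letter symbols like Cl and Br are single atoms).
Fluorine count: 4.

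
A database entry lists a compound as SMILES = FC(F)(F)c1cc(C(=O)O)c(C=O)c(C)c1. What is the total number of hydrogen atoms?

7

Walk through each heavy atom and fill implicit hydrogens from standard valence (C 4, N 3, O 2, S 2, halogen 1); for lowercase aromatic atoms, an aromatic c carries 1 H when it has two neighbours and 0 H with three, and aromatic n carries 0 H:
  atom 1: F (halogen, monovalent) → 0 H
  atom 2: C, bond orders sum to 4 (valence 4) → 0 H
  atom 3: F (halogen, monovalent) → 0 H
  atom 4: F (halogen, monovalent) → 0 H
  atom 5: aromatic c, 3 neighbours → 0 H
  atom 6: aromatic c, 2 neighbours → 1 H
  atom 7: aromatic c, 3 neighbours → 0 H
  atom 8: C, bond orders sum to 4 (valence 4) → 0 H
  atom 9: O, bond orders sum to 2 (valence 2) → 0 H
  atom 10: O, bond orders sum to 1 (valence 2) → 1 H
  atom 11: aromatic c, 3 neighbours → 0 H
  atom 12: C, bond orders sum to 3 (valence 4) → 1 H
  atom 13: O, bond orders sum to 2 (valence 2) → 0 H
  atom 14: aromatic c, 3 neighbours → 0 H
  atom 15: C, bond orders sum to 1 (valence 4) → 3 H
  atom 16: aromatic c, 2 neighbours → 1 H
Total hydrogens: 7.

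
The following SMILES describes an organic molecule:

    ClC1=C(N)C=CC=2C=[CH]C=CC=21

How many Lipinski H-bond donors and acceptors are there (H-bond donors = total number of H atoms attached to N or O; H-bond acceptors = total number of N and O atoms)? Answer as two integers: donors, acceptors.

Donors: find every N or O and count the H atoms it carries.
  atom 4 (N): bond orders sum to 1 → 2 H
Lipinski HBD = 2.
Acceptors: N atoms = 1, O atoms = 0 → HBA = 1.

2, 1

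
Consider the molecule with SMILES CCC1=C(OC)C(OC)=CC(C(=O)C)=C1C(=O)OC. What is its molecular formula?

Walk through each heavy atom and fill implicit hydrogens from standard valence (C 4, N 3, O 2, S 2, halogen 1):
  atom 1: C, bond orders sum to 1 (valence 4) → 3 H
  atom 2: C, bond orders sum to 2 (valence 4) → 2 H
  atom 3: C, bond orders sum to 4 (valence 4) → 0 H
  atom 4: C, bond orders sum to 4 (valence 4) → 0 H
  atom 5: O, bond orders sum to 2 (valence 2) → 0 H
  atom 6: C, bond orders sum to 1 (valence 4) → 3 H
  atom 7: C, bond orders sum to 4 (valence 4) → 0 H
  atom 8: O, bond orders sum to 2 (valence 2) → 0 H
  atom 9: C, bond orders sum to 1 (valence 4) → 3 H
  atom 10: C, bond orders sum to 3 (valence 4) → 1 H
  atom 11: C, bond orders sum to 4 (valence 4) → 0 H
  atom 12: C, bond orders sum to 4 (valence 4) → 0 H
  atom 13: O, bond orders sum to 2 (valence 2) → 0 H
  atom 14: C, bond orders sum to 1 (valence 4) → 3 H
  atom 15: C, bond orders sum to 4 (valence 4) → 0 H
  atom 16: C, bond orders sum to 4 (valence 4) → 0 H
  atom 17: O, bond orders sum to 2 (valence 2) → 0 H
  atom 18: O, bond orders sum to 2 (valence 2) → 0 H
  atom 19: C, bond orders sum to 1 (valence 4) → 3 H
Totals → C:14, H:18, O:5.

C14H18O5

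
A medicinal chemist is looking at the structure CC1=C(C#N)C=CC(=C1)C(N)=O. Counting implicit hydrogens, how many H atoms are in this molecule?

8

Walk through each heavy atom and fill implicit hydrogens from standard valence (C 4, N 3, O 2, S 2, halogen 1):
  atom 1: C, bond orders sum to 1 (valence 4) → 3 H
  atom 2: C, bond orders sum to 4 (valence 4) → 0 H
  atom 3: C, bond orders sum to 4 (valence 4) → 0 H
  atom 4: C, bond orders sum to 4 (valence 4) → 0 H
  atom 5: N, bond orders sum to 3 (valence 3) → 0 H
  atom 6: C, bond orders sum to 3 (valence 4) → 1 H
  atom 7: C, bond orders sum to 3 (valence 4) → 1 H
  atom 8: C, bond orders sum to 4 (valence 4) → 0 H
  atom 9: C, bond orders sum to 3 (valence 4) → 1 H
  atom 10: C, bond orders sum to 4 (valence 4) → 0 H
  atom 11: N, bond orders sum to 1 (valence 3) → 2 H
  atom 12: O, bond orders sum to 2 (valence 2) → 0 H
Total hydrogens: 8.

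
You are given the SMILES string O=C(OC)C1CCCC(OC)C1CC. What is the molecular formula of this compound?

C11H20O3

Walk through each heavy atom and fill implicit hydrogens from standard valence (C 4, N 3, O 2, S 2, halogen 1):
  atom 1: O, bond orders sum to 2 (valence 2) → 0 H
  atom 2: C, bond orders sum to 4 (valence 4) → 0 H
  atom 3: O, bond orders sum to 2 (valence 2) → 0 H
  atom 4: C, bond orders sum to 1 (valence 4) → 3 H
  atom 5: C, bond orders sum to 3 (valence 4) → 1 H
  atom 6: C, bond orders sum to 2 (valence 4) → 2 H
  atom 7: C, bond orders sum to 2 (valence 4) → 2 H
  atom 8: C, bond orders sum to 2 (valence 4) → 2 H
  atom 9: C, bond orders sum to 3 (valence 4) → 1 H
  atom 10: O, bond orders sum to 2 (valence 2) → 0 H
  atom 11: C, bond orders sum to 1 (valence 4) → 3 H
  atom 12: C, bond orders sum to 3 (valence 4) → 1 H
  atom 13: C, bond orders sum to 2 (valence 4) → 2 H
  atom 14: C, bond orders sum to 1 (valence 4) → 3 H
Totals → C:11, H:20, O:3.
In Hill order: C11H20O3.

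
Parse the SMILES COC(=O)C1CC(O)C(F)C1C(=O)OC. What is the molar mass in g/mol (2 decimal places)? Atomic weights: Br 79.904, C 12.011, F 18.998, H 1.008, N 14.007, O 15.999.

First, the molecular formula is C9H13FO5 (counting implicit H from valence).
  C: 9 × 12.011 = 108.099
  F: 1 × 18.998 = 18.998
  H: 13 × 1.008 = 13.104
  O: 5 × 15.999 = 79.995
Sum: 9×12.011 + 1×18.998 + 13×1.008 + 5×15.999 = 220.196 → 220.20 g/mol.

220.20 g/mol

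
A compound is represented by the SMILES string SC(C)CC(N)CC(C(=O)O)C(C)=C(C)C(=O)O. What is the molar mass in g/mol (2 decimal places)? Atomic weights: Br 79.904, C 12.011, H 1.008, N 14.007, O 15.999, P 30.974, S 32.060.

275.36 g/mol

First, the molecular formula is C12H21NO4S (counting implicit H from valence).
  C: 12 × 12.011 = 144.132
  H: 21 × 1.008 = 21.168
  N: 1 × 14.007 = 14.007
  O: 4 × 15.999 = 63.996
  S: 1 × 32.060 = 32.060
Sum: 12×12.011 + 21×1.008 + 1×14.007 + 4×15.999 + 1×32.060 = 275.363 → 275.36 g/mol.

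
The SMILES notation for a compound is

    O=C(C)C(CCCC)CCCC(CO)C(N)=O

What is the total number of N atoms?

1

Scan the SMILES for N atoms (remember two-letter symbols like Cl and Br are single atoms).
Nitrogen count: 1.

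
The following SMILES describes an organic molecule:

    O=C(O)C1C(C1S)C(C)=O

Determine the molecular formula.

Walk through each heavy atom and fill implicit hydrogens from standard valence (C 4, N 3, O 2, S 2, halogen 1):
  atom 1: O, bond orders sum to 2 (valence 2) → 0 H
  atom 2: C, bond orders sum to 4 (valence 4) → 0 H
  atom 3: O, bond orders sum to 1 (valence 2) → 1 H
  atom 4: C, bond orders sum to 3 (valence 4) → 1 H
  atom 5: C, bond orders sum to 3 (valence 4) → 1 H
  atom 6: C, bond orders sum to 3 (valence 4) → 1 H
  atom 7: S, bond orders sum to 1 (valence 2) → 1 H
  atom 8: C, bond orders sum to 4 (valence 4) → 0 H
  atom 9: C, bond orders sum to 1 (valence 4) → 3 H
  atom 10: O, bond orders sum to 2 (valence 2) → 0 H
Totals → C:6, H:8, O:3, S:1.

C6H8O3S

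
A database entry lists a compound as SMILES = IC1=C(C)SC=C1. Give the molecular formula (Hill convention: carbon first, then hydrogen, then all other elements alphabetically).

C5H5IS

Walk through each heavy atom and fill implicit hydrogens from standard valence (C 4, N 3, O 2, S 2, halogen 1):
  atom 1: I (halogen, monovalent) → 0 H
  atom 2: C, bond orders sum to 4 (valence 4) → 0 H
  atom 3: C, bond orders sum to 4 (valence 4) → 0 H
  atom 4: C, bond orders sum to 1 (valence 4) → 3 H
  atom 5: S, bond orders sum to 2 (valence 2) → 0 H
  atom 6: C, bond orders sum to 3 (valence 4) → 1 H
  atom 7: C, bond orders sum to 3 (valence 4) → 1 H
Totals → C:5, H:5, I:1, S:1.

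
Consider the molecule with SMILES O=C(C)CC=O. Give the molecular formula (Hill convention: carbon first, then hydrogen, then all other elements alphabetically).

C4H6O2

Walk through each heavy atom and fill implicit hydrogens from standard valence (C 4, N 3, O 2, S 2, halogen 1):
  atom 1: O, bond orders sum to 2 (valence 2) → 0 H
  atom 2: C, bond orders sum to 4 (valence 4) → 0 H
  atom 3: C, bond orders sum to 1 (valence 4) → 3 H
  atom 4: C, bond orders sum to 2 (valence 4) → 2 H
  atom 5: C, bond orders sum to 3 (valence 4) → 1 H
  atom 6: O, bond orders sum to 2 (valence 2) → 0 H
Totals → C:4, H:6, O:2.
In Hill order: C4H6O2.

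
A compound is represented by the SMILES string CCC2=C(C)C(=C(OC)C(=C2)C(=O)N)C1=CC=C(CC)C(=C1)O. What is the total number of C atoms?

19

Count every carbon token in the SMILES (each C, including those in ring-closure positions and inside branches).
Carbon count: 19.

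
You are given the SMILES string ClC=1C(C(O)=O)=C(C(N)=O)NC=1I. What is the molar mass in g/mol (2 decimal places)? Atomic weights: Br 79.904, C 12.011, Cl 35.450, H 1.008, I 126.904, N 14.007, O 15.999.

First, the molecular formula is C6H4ClIN2O3 (counting implicit H from valence).
  C: 6 × 12.011 = 72.066
  Cl: 1 × 35.450 = 35.450
  H: 4 × 1.008 = 4.032
  I: 1 × 126.904 = 126.904
  N: 2 × 14.007 = 28.014
  O: 3 × 15.999 = 47.997
Sum: 6×12.011 + 1×35.450 + 4×1.008 + 1×126.904 + 2×14.007 + 3×15.999 = 314.463 → 314.46 g/mol.

314.46 g/mol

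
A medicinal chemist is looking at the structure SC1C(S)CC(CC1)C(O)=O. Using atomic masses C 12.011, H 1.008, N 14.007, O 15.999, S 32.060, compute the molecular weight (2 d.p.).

First, the molecular formula is C7H12O2S2 (counting implicit H from valence).
  C: 7 × 12.011 = 84.077
  H: 12 × 1.008 = 12.096
  O: 2 × 15.999 = 31.998
  S: 2 × 32.060 = 64.120
Sum: 7×12.011 + 12×1.008 + 2×15.999 + 2×32.060 = 192.291 → 192.29 g/mol.

192.29 g/mol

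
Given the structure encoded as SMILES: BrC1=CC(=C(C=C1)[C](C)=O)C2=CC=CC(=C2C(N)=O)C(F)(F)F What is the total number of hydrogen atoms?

Walk through each heavy atom and fill implicit hydrogens from standard valence (C 4, N 3, O 2, S 2, halogen 1):
  atom 1: Br (halogen, monovalent) → 0 H
  atom 2: C, bond orders sum to 4 (valence 4) → 0 H
  atom 3: C, bond orders sum to 3 (valence 4) → 1 H
  atom 4: C, bond orders sum to 4 (valence 4) → 0 H
  atom 5: C, bond orders sum to 4 (valence 4) → 0 H
  atom 6: C, bond orders sum to 3 (valence 4) → 1 H
  atom 7: C, bond orders sum to 3 (valence 4) → 1 H
  atom 8: C with explicit H count 0
  atom 9: C, bond orders sum to 1 (valence 4) → 3 H
  atom 10: O, bond orders sum to 2 (valence 2) → 0 H
  atom 11: C, bond orders sum to 4 (valence 4) → 0 H
  atom 12: C, bond orders sum to 3 (valence 4) → 1 H
  atom 13: C, bond orders sum to 3 (valence 4) → 1 H
  atom 14: C, bond orders sum to 3 (valence 4) → 1 H
  atom 15: C, bond orders sum to 4 (valence 4) → 0 H
  atom 16: C, bond orders sum to 4 (valence 4) → 0 H
  atom 17: C, bond orders sum to 4 (valence 4) → 0 H
  atom 18: N, bond orders sum to 1 (valence 3) → 2 H
  atom 19: O, bond orders sum to 2 (valence 2) → 0 H
  atom 20: C, bond orders sum to 4 (valence 4) → 0 H
  atom 21: F (halogen, monovalent) → 0 H
  atom 22: F (halogen, monovalent) → 0 H
  atom 23: F (halogen, monovalent) → 0 H
Total hydrogens: 11.

11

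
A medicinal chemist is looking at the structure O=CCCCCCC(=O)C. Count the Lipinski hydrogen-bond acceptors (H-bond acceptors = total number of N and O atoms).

N atoms: 0; O atoms: 2.
Lipinski HBA = 0 + 2 = 2.

2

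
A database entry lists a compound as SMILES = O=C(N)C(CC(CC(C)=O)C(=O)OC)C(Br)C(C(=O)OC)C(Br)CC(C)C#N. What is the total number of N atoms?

2

Scan the SMILES for N atoms (remember two-letter symbols like Cl and Br are single atoms).
Nitrogen count: 2.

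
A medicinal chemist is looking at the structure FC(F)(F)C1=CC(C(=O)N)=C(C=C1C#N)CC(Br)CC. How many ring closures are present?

1

In SMILES, each pair of matching ring-closure digits denotes one ring-closing bond; the number of such bonds equals the number of independent rings.
Ring-closure bonds here: 1.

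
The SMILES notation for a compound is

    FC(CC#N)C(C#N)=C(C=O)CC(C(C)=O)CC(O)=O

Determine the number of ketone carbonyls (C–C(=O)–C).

The ketone motif appears at heavy-atom position 14 in the SMILES.
Other groups present: 1 aldehyde, 1 alkene, 1 carboxylic acid, 2 nitrile.
Ketone count: 1.

1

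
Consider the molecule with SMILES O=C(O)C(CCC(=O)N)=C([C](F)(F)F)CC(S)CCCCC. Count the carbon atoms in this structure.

14

Count every carbon token in the SMILES (each C, including those in ring-closure positions and inside branches).
Carbon count: 14.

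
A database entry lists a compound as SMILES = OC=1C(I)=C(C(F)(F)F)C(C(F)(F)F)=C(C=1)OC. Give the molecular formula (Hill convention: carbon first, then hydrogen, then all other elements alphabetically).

C9H5F6IO2

Walk through each heavy atom and fill implicit hydrogens from standard valence (C 4, N 3, O 2, S 2, halogen 1):
  atom 1: O, bond orders sum to 1 (valence 2) → 1 H
  atom 2: C, bond orders sum to 4 (valence 4) → 0 H
  atom 3: C, bond orders sum to 4 (valence 4) → 0 H
  atom 4: I (halogen, monovalent) → 0 H
  atom 5: C, bond orders sum to 4 (valence 4) → 0 H
  atom 6: C, bond orders sum to 4 (valence 4) → 0 H
  atom 7: F (halogen, monovalent) → 0 H
  atom 8: F (halogen, monovalent) → 0 H
  atom 9: F (halogen, monovalent) → 0 H
  atom 10: C, bond orders sum to 4 (valence 4) → 0 H
  atom 11: C, bond orders sum to 4 (valence 4) → 0 H
  atom 12: F (halogen, monovalent) → 0 H
  atom 13: F (halogen, monovalent) → 0 H
  atom 14: F (halogen, monovalent) → 0 H
  atom 15: C, bond orders sum to 4 (valence 4) → 0 H
  atom 16: C, bond orders sum to 3 (valence 4) → 1 H
  atom 17: O, bond orders sum to 2 (valence 2) → 0 H
  atom 18: C, bond orders sum to 1 (valence 4) → 3 H
Totals → C:9, H:5, F:6, I:1, O:2.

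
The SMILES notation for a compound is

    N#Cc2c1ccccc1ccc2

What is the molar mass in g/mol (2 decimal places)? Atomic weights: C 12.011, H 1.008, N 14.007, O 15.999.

First, the molecular formula is C11H7N (counting implicit H from valence).
  C: 11 × 12.011 = 132.121
  H: 7 × 1.008 = 7.056
  N: 1 × 14.007 = 14.007
Sum: 11×12.011 + 7×1.008 + 1×14.007 = 153.184 → 153.18 g/mol.

153.18 g/mol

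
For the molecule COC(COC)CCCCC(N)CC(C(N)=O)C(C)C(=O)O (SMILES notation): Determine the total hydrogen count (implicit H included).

30

Walk through each heavy atom and fill implicit hydrogens from standard valence (C 4, N 3, O 2, S 2, halogen 1):
  atom 1: C, bond orders sum to 1 (valence 4) → 3 H
  atom 2: O, bond orders sum to 2 (valence 2) → 0 H
  atom 3: C, bond orders sum to 3 (valence 4) → 1 H
  atom 4: C, bond orders sum to 2 (valence 4) → 2 H
  atom 5: O, bond orders sum to 2 (valence 2) → 0 H
  atom 6: C, bond orders sum to 1 (valence 4) → 3 H
  atom 7: C, bond orders sum to 2 (valence 4) → 2 H
  atom 8: C, bond orders sum to 2 (valence 4) → 2 H
  atom 9: C, bond orders sum to 2 (valence 4) → 2 H
  atom 10: C, bond orders sum to 2 (valence 4) → 2 H
  atom 11: C, bond orders sum to 3 (valence 4) → 1 H
  atom 12: N, bond orders sum to 1 (valence 3) → 2 H
  atom 13: C, bond orders sum to 2 (valence 4) → 2 H
  atom 14: C, bond orders sum to 3 (valence 4) → 1 H
  atom 15: C, bond orders sum to 4 (valence 4) → 0 H
  atom 16: N, bond orders sum to 1 (valence 3) → 2 H
  atom 17: O, bond orders sum to 2 (valence 2) → 0 H
  atom 18: C, bond orders sum to 3 (valence 4) → 1 H
  atom 19: C, bond orders sum to 1 (valence 4) → 3 H
  atom 20: C, bond orders sum to 4 (valence 4) → 0 H
  atom 21: O, bond orders sum to 2 (valence 2) → 0 H
  atom 22: O, bond orders sum to 1 (valence 2) → 1 H
Total hydrogens: 30.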